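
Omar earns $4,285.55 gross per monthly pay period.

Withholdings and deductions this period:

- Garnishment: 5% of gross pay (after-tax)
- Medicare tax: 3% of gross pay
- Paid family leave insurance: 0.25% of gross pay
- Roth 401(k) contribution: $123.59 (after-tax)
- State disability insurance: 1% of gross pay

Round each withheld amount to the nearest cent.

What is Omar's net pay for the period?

$3,765.54

Paid family leave insurance: $4,285.55 × 0.0025 = $10.71
Medicare tax: $4,285.55 × 0.03 = $128.57
State disability insurance: $4,285.55 × 0.01 = $42.86
Roth 401(k) contribution: $123.59
Garnishment: $4,285.55 × 0.05 = $214.28
Total deductions = $10.71 + $128.57 + $42.86 + $123.59 + $214.28 = $520.01
Net pay = $4,285.55 − $520.01 = $3,765.54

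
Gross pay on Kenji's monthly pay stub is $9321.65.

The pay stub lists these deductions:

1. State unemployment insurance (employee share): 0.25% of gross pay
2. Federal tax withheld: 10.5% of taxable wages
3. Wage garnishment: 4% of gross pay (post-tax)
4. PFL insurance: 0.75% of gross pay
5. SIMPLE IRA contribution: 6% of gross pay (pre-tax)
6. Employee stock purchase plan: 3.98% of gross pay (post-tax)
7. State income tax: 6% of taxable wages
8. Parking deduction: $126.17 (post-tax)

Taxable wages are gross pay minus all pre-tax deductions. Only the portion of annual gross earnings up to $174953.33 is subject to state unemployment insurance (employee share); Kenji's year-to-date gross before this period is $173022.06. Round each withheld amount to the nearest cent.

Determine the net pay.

$6371.78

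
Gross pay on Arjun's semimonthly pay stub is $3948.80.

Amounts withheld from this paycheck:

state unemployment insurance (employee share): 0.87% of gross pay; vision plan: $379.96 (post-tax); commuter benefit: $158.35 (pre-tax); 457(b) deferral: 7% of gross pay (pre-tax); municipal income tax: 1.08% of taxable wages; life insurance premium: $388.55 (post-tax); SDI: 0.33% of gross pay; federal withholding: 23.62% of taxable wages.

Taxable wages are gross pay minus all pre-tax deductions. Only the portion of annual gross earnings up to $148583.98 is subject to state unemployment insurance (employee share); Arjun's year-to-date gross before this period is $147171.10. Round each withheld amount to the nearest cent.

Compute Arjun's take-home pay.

457(b) deferral: $3948.80 × 0.07 = $276.42
Commuter benefit: $158.35
Pre-tax total = $276.42 + $158.35 = $434.77
Taxable wages = $3948.80 − $434.77 = $3514.03
Municipal income tax: $3514.03 × 0.0108 = $37.95
Federal withholding: $3514.03 × 0.2362 = $830.01
SDI: $3948.80 × 0.0033 = $13.03
State unemployment insurance (employee share): only $148583.98 − $147171.10 = $1412.88 of this check is subject → $1412.88 × 0.0087 = $12.29
Life insurance premium: $388.55
Vision plan: $379.96
Total deductions = $276.42 + $158.35 + $37.95 + $830.01 + $13.03 + $12.29 + $388.55 + $379.96 = $2096.56
Net pay = $3948.80 − $2096.56 = $1852.24

$1852.24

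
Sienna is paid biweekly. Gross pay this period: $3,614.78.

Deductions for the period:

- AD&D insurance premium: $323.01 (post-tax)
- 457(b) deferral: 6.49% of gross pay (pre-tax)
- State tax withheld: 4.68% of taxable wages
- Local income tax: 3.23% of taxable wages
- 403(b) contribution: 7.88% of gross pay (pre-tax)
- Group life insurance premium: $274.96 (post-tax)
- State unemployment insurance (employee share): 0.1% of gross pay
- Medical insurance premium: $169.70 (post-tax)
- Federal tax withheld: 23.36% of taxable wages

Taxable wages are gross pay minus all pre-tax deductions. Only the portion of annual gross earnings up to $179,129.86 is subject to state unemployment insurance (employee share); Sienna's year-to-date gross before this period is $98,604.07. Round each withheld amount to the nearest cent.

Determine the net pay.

$1,356.15

403(b) contribution: $3,614.78 × 0.0788 = $284.84
457(b) deferral: $3,614.78 × 0.0649 = $234.60
Pre-tax total = $284.84 + $234.60 = $519.44
Taxable wages = $3,614.78 − $519.44 = $3,095.34
Local income tax: $3,095.34 × 0.0323 = $99.98
State tax withheld: $3,095.34 × 0.0468 = $144.86
Federal tax withheld: $3,095.34 × 0.2336 = $723.07
State unemployment insurance (employee share): cap not yet reached, full $3,614.78 is subject → $3,614.78 × 0.001 = $3.61
Group life insurance premium: $274.96
AD&D insurance premium: $323.01
Medical insurance premium: $169.70
Total deductions = $284.84 + $234.60 + $99.98 + $144.86 + $723.07 + $3.61 + $274.96 + $323.01 + $169.70 = $2,258.63
Net pay = $3,614.78 − $2,258.63 = $1,356.15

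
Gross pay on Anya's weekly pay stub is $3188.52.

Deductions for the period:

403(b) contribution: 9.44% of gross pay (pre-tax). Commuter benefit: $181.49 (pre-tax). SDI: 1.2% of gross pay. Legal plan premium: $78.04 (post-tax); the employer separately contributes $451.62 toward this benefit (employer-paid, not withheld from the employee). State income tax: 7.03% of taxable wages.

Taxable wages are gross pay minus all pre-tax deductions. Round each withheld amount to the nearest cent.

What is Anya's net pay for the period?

Commuter benefit: $181.49
403(b) contribution: $3188.52 × 0.0944 = $301.00
Pre-tax total = $181.49 + $301.00 = $482.49
Taxable wages = $3188.52 − $482.49 = $2706.03
State income tax: $2706.03 × 0.0703 = $190.23
SDI: $3188.52 × 0.012 = $38.26
Legal plan premium: $78.04
(Employer's $451.62 toward legal plan premium is not withheld from the employee.)
Total deductions = $181.49 + $301.00 + $190.23 + $38.26 + $78.04 = $789.02
Net pay = $3188.52 − $789.02 = $2399.50

$2399.50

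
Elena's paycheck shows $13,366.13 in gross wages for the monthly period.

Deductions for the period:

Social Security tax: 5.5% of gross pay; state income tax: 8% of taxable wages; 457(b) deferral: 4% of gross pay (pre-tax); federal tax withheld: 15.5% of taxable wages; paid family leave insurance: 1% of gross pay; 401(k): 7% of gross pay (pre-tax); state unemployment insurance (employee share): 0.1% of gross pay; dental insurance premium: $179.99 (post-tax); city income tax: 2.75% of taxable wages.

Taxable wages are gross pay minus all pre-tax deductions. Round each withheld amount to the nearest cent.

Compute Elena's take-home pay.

$7,711.02

401(k): $13,366.13 × 0.07 = $935.63
457(b) deferral: $13,366.13 × 0.04 = $534.65
Pre-tax total = $935.63 + $534.65 = $1,470.28
Taxable wages = $13,366.13 − $1,470.28 = $11,895.85
State income tax: $11,895.85 × 0.08 = $951.67
City income tax: $11,895.85 × 0.0275 = $327.14
Federal tax withheld: $11,895.85 × 0.155 = $1,843.86
Social Security tax: $13,366.13 × 0.055 = $735.14
Paid family leave insurance: $13,366.13 × 0.01 = $133.66
State unemployment insurance (employee share): $13,366.13 × 0.001 = $13.37
Dental insurance premium: $179.99
Total deductions = $935.63 + $534.65 + $951.67 + $327.14 + $1,843.86 + $735.14 + $133.66 + $13.37 + $179.99 = $5,655.11
Net pay = $13,366.13 − $5,655.11 = $7,711.02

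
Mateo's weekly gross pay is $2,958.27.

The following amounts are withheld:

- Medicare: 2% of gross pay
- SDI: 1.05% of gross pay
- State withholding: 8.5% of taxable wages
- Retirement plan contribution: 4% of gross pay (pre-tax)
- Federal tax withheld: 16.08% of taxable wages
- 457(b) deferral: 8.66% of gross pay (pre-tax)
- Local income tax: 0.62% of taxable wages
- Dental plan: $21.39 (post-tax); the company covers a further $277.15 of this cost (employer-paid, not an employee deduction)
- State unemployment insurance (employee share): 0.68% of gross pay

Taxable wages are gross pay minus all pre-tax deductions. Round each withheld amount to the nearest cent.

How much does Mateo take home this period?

$1,800.90

Retirement plan contribution: $2,958.27 × 0.04 = $118.33
457(b) deferral: $2,958.27 × 0.0866 = $256.19
Pre-tax total = $118.33 + $256.19 = $374.52
Taxable wages = $2,958.27 − $374.52 = $2,583.75
Local income tax: $2,583.75 × 0.0062 = $16.02
State withholding: $2,583.75 × 0.085 = $219.62
Federal tax withheld: $2,583.75 × 0.1608 = $415.47
State unemployment insurance (employee share): $2,958.27 × 0.0068 = $20.12
SDI: $2,958.27 × 0.0105 = $31.06
Medicare: $2,958.27 × 0.02 = $59.17
Dental plan: $21.39
(Employer's $277.15 toward dental plan is not withheld from the employee.)
Total deductions = $118.33 + $256.19 + $16.02 + $219.62 + $415.47 + $20.12 + $31.06 + $59.17 + $21.39 = $1,157.37
Net pay = $2,958.27 − $1,157.37 = $1,800.90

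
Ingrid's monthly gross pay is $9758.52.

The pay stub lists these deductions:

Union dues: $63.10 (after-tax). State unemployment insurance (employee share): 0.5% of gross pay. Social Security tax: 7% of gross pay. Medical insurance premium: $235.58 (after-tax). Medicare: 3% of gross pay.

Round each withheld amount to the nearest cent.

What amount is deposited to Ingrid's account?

$8435.19

Medicare: $9758.52 × 0.03 = $292.76
State unemployment insurance (employee share): $9758.52 × 0.005 = $48.79
Social Security tax: $9758.52 × 0.07 = $683.10
Union dues: $63.10
Medical insurance premium: $235.58
Total deductions = $292.76 + $48.79 + $683.10 + $63.10 + $235.58 = $1323.33
Net pay = $9758.52 − $1323.33 = $8435.19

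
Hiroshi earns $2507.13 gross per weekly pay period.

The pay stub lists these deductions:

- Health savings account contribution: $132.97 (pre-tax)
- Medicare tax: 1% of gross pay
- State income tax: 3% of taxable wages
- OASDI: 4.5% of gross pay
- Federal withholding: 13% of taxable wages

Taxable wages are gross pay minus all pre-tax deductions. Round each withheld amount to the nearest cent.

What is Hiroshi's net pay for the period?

Health savings account contribution: $132.97
Taxable wages = $2507.13 − $132.97 = $2374.16
State income tax: $2374.16 × 0.03 = $71.22
Federal withholding: $2374.16 × 0.13 = $308.64
OASDI: $2507.13 × 0.045 = $112.82
Medicare tax: $2507.13 × 0.01 = $25.07
Total deductions = $132.97 + $71.22 + $308.64 + $112.82 + $25.07 = $650.72
Net pay = $2507.13 − $650.72 = $1856.41

$1856.41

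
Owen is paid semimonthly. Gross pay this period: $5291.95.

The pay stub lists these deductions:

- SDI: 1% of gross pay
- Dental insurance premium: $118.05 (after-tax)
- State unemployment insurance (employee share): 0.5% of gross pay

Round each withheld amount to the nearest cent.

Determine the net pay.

$5094.52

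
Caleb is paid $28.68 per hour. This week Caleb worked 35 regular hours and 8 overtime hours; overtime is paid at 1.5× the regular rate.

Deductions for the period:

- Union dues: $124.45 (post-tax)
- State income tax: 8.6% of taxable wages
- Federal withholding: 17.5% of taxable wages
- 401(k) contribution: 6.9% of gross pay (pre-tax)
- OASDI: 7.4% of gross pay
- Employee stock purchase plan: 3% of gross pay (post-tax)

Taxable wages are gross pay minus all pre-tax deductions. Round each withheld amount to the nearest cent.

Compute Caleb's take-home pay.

Regular pay: 35 × $28.68 = $1,003.80
Overtime pay: 8 × $28.68 × 1.5 = $344.16
Gross pay = $1,003.80 + $344.16 = $1,347.96
401(k) contribution: $1,347.96 × 0.069 = $93.01
Taxable wages = $1,347.96 − $93.01 = $1,254.95
State income tax: $1,254.95 × 0.086 = $107.93
Federal withholding: $1,254.95 × 0.175 = $219.62
OASDI: $1,347.96 × 0.074 = $99.75
Union dues: $124.45
Employee stock purchase plan: $1,347.96 × 0.03 = $40.44
Total deductions = $93.01 + $107.93 + $219.62 + $99.75 + $124.45 + $40.44 = $685.20
Net pay = $1,347.96 − $685.20 = $662.76

$662.76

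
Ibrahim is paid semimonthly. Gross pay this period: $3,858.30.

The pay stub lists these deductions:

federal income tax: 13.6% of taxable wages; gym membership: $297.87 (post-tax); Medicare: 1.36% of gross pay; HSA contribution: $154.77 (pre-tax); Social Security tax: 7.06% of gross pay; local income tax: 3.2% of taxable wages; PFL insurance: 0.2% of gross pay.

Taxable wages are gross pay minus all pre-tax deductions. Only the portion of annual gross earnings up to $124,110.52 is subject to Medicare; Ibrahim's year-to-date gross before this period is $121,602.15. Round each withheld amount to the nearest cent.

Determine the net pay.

$2,469.24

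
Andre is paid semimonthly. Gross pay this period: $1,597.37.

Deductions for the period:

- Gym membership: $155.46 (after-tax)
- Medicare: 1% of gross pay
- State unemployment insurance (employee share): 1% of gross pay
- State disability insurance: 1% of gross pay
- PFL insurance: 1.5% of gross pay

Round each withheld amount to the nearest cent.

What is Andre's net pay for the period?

State unemployment insurance (employee share): $1,597.37 × 0.01 = $15.97
State disability insurance: $1,597.37 × 0.01 = $15.97
PFL insurance: $1,597.37 × 0.015 = $23.96
Medicare: $1,597.37 × 0.01 = $15.97
Gym membership: $155.46
Total deductions = $15.97 + $15.97 + $23.96 + $15.97 + $155.46 = $227.33
Net pay = $1,597.37 − $227.33 = $1,370.04

$1,370.04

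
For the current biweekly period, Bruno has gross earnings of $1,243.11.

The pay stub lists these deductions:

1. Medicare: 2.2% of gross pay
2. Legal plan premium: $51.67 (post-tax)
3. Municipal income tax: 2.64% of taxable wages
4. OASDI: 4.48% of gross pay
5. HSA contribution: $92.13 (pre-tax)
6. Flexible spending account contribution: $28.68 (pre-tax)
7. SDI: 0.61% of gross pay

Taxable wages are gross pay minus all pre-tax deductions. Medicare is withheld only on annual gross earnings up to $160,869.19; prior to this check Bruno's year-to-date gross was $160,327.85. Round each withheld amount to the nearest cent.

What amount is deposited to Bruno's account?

HSA contribution: $92.13
Flexible spending account contribution: $28.68
Pre-tax total = $92.13 + $28.68 = $120.81
Taxable wages = $1,243.11 − $120.81 = $1,122.30
Municipal income tax: $1,122.30 × 0.0264 = $29.63
SDI: $1,243.11 × 0.0061 = $7.58
Medicare: only $160,869.19 − $160,327.85 = $541.34 of this check is subject → $541.34 × 0.022 = $11.91
OASDI: $1,243.11 × 0.0448 = $55.69
Legal plan premium: $51.67
Total deductions = $92.13 + $28.68 + $29.63 + $7.58 + $11.91 + $55.69 + $51.67 = $277.29
Net pay = $1,243.11 − $277.29 = $965.82

$965.82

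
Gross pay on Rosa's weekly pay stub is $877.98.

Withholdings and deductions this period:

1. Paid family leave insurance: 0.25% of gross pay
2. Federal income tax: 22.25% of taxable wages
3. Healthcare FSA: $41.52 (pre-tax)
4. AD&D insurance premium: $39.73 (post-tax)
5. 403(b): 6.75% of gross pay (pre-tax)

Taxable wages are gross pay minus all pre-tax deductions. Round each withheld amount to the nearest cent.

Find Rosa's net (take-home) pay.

Healthcare FSA: $41.52
403(b): $877.98 × 0.0675 = $59.26
Pre-tax total = $41.52 + $59.26 = $100.78
Taxable wages = $877.98 − $100.78 = $777.20
Federal income tax: $777.20 × 0.2225 = $172.93
Paid family leave insurance: $877.98 × 0.0025 = $2.19
AD&D insurance premium: $39.73
Total deductions = $41.52 + $59.26 + $172.93 + $2.19 + $39.73 = $315.63
Net pay = $877.98 − $315.63 = $562.35

$562.35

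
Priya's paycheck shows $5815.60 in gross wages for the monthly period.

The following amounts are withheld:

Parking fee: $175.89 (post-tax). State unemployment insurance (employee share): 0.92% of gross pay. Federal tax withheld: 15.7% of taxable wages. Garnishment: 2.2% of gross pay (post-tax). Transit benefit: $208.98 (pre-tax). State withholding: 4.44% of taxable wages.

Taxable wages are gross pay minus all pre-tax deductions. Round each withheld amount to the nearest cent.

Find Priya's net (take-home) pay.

Transit benefit: $208.98
Taxable wages = $5815.60 − $208.98 = $5606.62
State withholding: $5606.62 × 0.0444 = $248.93
Federal tax withheld: $5606.62 × 0.157 = $880.24
State unemployment insurance (employee share): $5815.60 × 0.0092 = $53.50
Parking fee: $175.89
Garnishment: $5815.60 × 0.022 = $127.94
Total deductions = $208.98 + $248.93 + $880.24 + $53.50 + $175.89 + $127.94 = $1695.48
Net pay = $5815.60 − $1695.48 = $4120.12

$4120.12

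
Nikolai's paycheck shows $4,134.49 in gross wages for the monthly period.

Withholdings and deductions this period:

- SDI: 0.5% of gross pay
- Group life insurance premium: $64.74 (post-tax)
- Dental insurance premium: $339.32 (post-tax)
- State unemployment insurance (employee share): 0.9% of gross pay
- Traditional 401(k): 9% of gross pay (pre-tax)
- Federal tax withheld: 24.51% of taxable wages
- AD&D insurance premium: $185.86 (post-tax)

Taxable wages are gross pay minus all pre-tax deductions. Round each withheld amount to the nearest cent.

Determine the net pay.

$2,192.43

Traditional 401(k): $4,134.49 × 0.09 = $372.10
Taxable wages = $4,134.49 − $372.10 = $3,762.39
Federal tax withheld: $3,762.39 × 0.2451 = $922.16
SDI: $4,134.49 × 0.005 = $20.67
State unemployment insurance (employee share): $4,134.49 × 0.009 = $37.21
Group life insurance premium: $64.74
Dental insurance premium: $339.32
AD&D insurance premium: $185.86
Total deductions = $372.10 + $922.16 + $20.67 + $37.21 + $64.74 + $339.32 + $185.86 = $1,942.06
Net pay = $4,134.49 − $1,942.06 = $2,192.43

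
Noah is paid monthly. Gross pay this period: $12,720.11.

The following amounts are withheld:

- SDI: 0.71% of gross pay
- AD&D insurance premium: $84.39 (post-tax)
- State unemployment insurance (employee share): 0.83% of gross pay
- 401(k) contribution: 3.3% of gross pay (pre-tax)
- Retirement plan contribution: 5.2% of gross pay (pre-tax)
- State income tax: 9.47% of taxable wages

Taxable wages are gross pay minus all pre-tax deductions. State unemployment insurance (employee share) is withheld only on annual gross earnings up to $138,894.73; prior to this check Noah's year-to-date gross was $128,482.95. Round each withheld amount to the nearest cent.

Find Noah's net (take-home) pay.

Retirement plan contribution: $12,720.11 × 0.052 = $661.45
401(k) contribution: $12,720.11 × 0.033 = $419.76
Pre-tax total = $661.45 + $419.76 = $1,081.21
Taxable wages = $12,720.11 − $1,081.21 = $11,638.90
State income tax: $11,638.90 × 0.0947 = $1,102.20
State unemployment insurance (employee share): only $138,894.73 − $128,482.95 = $10,411.78 of this check is subject → $10,411.78 × 0.0083 = $86.42
SDI: $12,720.11 × 0.0071 = $90.31
AD&D insurance premium: $84.39
Total deductions = $661.45 + $419.76 + $1,102.20 + $86.42 + $90.31 + $84.39 = $2,444.53
Net pay = $12,720.11 − $2,444.53 = $10,275.58

$10,275.58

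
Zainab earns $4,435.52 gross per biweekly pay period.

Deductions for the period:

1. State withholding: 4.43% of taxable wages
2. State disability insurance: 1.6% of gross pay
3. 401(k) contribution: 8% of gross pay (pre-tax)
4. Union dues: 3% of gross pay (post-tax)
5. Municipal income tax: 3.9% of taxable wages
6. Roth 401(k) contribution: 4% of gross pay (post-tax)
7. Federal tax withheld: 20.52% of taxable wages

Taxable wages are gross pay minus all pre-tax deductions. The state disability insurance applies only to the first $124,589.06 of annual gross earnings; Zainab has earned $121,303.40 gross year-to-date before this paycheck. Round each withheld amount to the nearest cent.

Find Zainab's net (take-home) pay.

$2,540.34

401(k) contribution: $4,435.52 × 0.08 = $354.84
Taxable wages = $4,435.52 − $354.84 = $4,080.68
State withholding: $4,080.68 × 0.0443 = $180.77
Federal tax withheld: $4,080.68 × 0.2052 = $837.36
Municipal income tax: $4,080.68 × 0.039 = $159.15
State disability insurance: only $124,589.06 − $121,303.40 = $3,285.66 of this check is subject → $3,285.66 × 0.016 = $52.57
Union dues: $4,435.52 × 0.03 = $133.07
Roth 401(k) contribution: $4,435.52 × 0.04 = $177.42
Total deductions = $354.84 + $180.77 + $837.36 + $159.15 + $52.57 + $133.07 + $177.42 = $1,895.18
Net pay = $4,435.52 − $1,895.18 = $2,540.34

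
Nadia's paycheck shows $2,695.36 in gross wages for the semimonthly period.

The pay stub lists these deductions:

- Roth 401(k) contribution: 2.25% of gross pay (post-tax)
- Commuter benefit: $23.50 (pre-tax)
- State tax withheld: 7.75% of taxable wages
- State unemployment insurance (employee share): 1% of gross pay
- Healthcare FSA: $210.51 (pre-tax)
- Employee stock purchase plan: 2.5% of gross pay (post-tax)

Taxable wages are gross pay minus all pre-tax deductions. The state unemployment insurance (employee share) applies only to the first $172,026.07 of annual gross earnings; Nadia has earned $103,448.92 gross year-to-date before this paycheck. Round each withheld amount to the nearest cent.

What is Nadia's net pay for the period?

Commuter benefit: $23.50
Healthcare FSA: $210.51
Pre-tax total = $23.50 + $210.51 = $234.01
Taxable wages = $2,695.36 − $234.01 = $2,461.35
State tax withheld: $2,461.35 × 0.0775 = $190.75
State unemployment insurance (employee share): cap not yet reached, full $2,695.36 is subject → $2,695.36 × 0.01 = $26.95
Roth 401(k) contribution: $2,695.36 × 0.0225 = $60.65
Employee stock purchase plan: $2,695.36 × 0.025 = $67.38
Total deductions = $23.50 + $210.51 + $190.75 + $26.95 + $60.65 + $67.38 = $579.74
Net pay = $2,695.36 − $579.74 = $2,115.62

$2,115.62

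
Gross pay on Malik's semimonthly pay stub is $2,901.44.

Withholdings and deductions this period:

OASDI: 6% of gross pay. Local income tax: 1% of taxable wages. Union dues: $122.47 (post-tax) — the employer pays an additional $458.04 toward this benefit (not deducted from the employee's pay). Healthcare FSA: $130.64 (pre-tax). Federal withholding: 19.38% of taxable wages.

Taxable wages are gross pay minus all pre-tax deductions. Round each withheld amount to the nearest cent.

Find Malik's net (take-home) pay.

$1,909.55

Healthcare FSA: $130.64
Taxable wages = $2,901.44 − $130.64 = $2,770.80
Federal withholding: $2,770.80 × 0.1938 = $536.98
Local income tax: $2,770.80 × 0.01 = $27.71
OASDI: $2,901.44 × 0.06 = $174.09
Union dues: $122.47
(Employer's $458.04 toward union dues is not withheld from the employee.)
Total deductions = $130.64 + $536.98 + $27.71 + $174.09 + $122.47 = $991.89
Net pay = $2,901.44 − $991.89 = $1,909.55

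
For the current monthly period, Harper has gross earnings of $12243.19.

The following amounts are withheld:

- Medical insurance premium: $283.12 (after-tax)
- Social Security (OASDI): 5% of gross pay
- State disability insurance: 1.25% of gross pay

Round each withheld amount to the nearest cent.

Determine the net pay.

$11194.87

Social Security (OASDI): $12243.19 × 0.05 = $612.16
State disability insurance: $12243.19 × 0.0125 = $153.04
Medical insurance premium: $283.12
Total deductions = $612.16 + $153.04 + $283.12 = $1048.32
Net pay = $12243.19 − $1048.32 = $11194.87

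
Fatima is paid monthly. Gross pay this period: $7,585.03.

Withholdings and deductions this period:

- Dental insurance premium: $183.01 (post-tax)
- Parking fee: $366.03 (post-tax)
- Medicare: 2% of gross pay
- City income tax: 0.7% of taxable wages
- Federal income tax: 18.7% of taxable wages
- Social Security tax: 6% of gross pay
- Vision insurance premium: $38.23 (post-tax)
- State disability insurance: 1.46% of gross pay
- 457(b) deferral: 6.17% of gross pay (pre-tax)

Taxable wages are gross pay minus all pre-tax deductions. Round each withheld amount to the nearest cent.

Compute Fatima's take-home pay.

$4,431.52

457(b) deferral: $7,585.03 × 0.0617 = $468.00
Taxable wages = $7,585.03 − $468.00 = $7,117.03
Federal income tax: $7,117.03 × 0.187 = $1,330.88
City income tax: $7,117.03 × 0.007 = $49.82
Medicare: $7,585.03 × 0.02 = $151.70
State disability insurance: $7,585.03 × 0.0146 = $110.74
Social Security tax: $7,585.03 × 0.06 = $455.10
Dental insurance premium: $183.01
Parking fee: $366.03
Vision insurance premium: $38.23
Total deductions = $468.00 + $1,330.88 + $49.82 + $151.70 + $110.74 + $455.10 + $183.01 + $366.03 + $38.23 = $3,153.51
Net pay = $7,585.03 − $3,153.51 = $4,431.52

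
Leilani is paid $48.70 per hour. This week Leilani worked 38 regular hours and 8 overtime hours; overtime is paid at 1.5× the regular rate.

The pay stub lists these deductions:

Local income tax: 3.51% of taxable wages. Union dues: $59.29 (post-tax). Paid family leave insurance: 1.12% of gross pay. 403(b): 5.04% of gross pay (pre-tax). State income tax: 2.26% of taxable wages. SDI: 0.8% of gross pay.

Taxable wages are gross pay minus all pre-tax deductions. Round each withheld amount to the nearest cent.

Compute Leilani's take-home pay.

$2,072.82

Regular pay: 38 × $48.70 = $1,850.60
Overtime pay: 8 × $48.70 × 1.5 = $584.40
Gross pay = $1,850.60 + $584.40 = $2,435.00
403(b): $2,435.00 × 0.0504 = $122.72
Taxable wages = $2,435.00 − $122.72 = $2,312.28
Local income tax: $2,312.28 × 0.0351 = $81.16
State income tax: $2,312.28 × 0.0226 = $52.26
Paid family leave insurance: $2,435.00 × 0.0112 = $27.27
SDI: $2,435.00 × 0.008 = $19.48
Union dues: $59.29
Total deductions = $122.72 + $81.16 + $52.26 + $27.27 + $19.48 + $59.29 = $362.18
Net pay = $2,435.00 − $362.18 = $2,072.82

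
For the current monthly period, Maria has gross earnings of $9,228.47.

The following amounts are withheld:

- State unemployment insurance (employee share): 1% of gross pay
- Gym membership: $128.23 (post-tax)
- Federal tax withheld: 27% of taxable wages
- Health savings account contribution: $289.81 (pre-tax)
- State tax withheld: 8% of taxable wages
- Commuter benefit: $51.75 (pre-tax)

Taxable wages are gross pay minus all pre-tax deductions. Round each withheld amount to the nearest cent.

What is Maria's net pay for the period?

$5,555.98

Commuter benefit: $51.75
Health savings account contribution: $289.81
Pre-tax total = $51.75 + $289.81 = $341.56
Taxable wages = $9,228.47 − $341.56 = $8,886.91
Federal tax withheld: $8,886.91 × 0.27 = $2,399.47
State tax withheld: $8,886.91 × 0.08 = $710.95
State unemployment insurance (employee share): $9,228.47 × 0.01 = $92.28
Gym membership: $128.23
Total deductions = $51.75 + $289.81 + $2,399.47 + $710.95 + $92.28 + $128.23 = $3,672.49
Net pay = $9,228.47 − $3,672.49 = $5,555.98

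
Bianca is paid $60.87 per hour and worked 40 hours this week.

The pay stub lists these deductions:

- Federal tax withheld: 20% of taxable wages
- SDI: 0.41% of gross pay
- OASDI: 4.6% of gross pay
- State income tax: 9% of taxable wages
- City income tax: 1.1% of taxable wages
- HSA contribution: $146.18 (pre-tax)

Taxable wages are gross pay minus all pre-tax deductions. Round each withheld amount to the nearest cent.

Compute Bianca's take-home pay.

$1,477.77

Gross pay: 40 × $60.87 = $2,434.80
HSA contribution: $146.18
Taxable wages = $2,434.80 − $146.18 = $2,288.62
State income tax: $2,288.62 × 0.09 = $205.98
Federal tax withheld: $2,288.62 × 0.2 = $457.72
City income tax: $2,288.62 × 0.011 = $25.17
SDI: $2,434.80 × 0.0041 = $9.98
OASDI: $2,434.80 × 0.046 = $112.00
Total deductions = $146.18 + $205.98 + $457.72 + $25.17 + $9.98 + $112.00 = $957.03
Net pay = $2,434.80 − $957.03 = $1,477.77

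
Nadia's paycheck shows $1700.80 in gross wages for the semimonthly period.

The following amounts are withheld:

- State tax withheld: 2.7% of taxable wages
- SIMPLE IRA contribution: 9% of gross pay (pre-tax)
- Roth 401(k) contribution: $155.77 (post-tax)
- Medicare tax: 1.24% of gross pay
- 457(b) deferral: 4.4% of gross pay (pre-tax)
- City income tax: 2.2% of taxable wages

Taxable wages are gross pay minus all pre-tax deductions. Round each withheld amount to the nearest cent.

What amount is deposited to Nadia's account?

$1223.86

457(b) deferral: $1700.80 × 0.044 = $74.84
SIMPLE IRA contribution: $1700.80 × 0.09 = $153.07
Pre-tax total = $74.84 + $153.07 = $227.91
Taxable wages = $1700.80 − $227.91 = $1472.89
State tax withheld: $1472.89 × 0.027 = $39.77
City income tax: $1472.89 × 0.022 = $32.40
Medicare tax: $1700.80 × 0.0124 = $21.09
Roth 401(k) contribution: $155.77
Total deductions = $74.84 + $153.07 + $39.77 + $32.40 + $21.09 + $155.77 = $476.94
Net pay = $1700.80 − $476.94 = $1223.86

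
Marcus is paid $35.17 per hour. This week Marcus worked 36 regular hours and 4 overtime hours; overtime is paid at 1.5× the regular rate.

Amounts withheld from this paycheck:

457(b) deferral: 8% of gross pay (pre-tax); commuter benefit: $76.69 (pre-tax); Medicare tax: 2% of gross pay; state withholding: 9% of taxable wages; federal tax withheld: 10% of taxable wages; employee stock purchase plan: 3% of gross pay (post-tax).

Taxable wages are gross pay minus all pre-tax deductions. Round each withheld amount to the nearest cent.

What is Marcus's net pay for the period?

Regular pay: 36 × $35.17 = $1,266.12
Overtime pay: 4 × $35.17 × 1.5 = $211.02
Gross pay = $1,266.12 + $211.02 = $1,477.14
Commuter benefit: $76.69
457(b) deferral: $1,477.14 × 0.08 = $118.17
Pre-tax total = $76.69 + $118.17 = $194.86
Taxable wages = $1,477.14 − $194.86 = $1,282.28
State withholding: $1,282.28 × 0.09 = $115.41
Federal tax withheld: $1,282.28 × 0.1 = $128.23
Medicare tax: $1,477.14 × 0.02 = $29.54
Employee stock purchase plan: $1,477.14 × 0.03 = $44.31
Total deductions = $76.69 + $118.17 + $115.41 + $128.23 + $29.54 + $44.31 = $512.35
Net pay = $1,477.14 − $512.35 = $964.79

$964.79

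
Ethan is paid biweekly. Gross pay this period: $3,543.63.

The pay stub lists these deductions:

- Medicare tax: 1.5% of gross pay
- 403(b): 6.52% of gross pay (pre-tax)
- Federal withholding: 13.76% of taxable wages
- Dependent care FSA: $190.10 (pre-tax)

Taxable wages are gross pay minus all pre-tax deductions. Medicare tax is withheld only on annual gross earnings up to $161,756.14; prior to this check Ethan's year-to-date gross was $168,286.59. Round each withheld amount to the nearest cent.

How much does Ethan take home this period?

$2,692.84

403(b): $3,543.63 × 0.0652 = $231.04
Dependent care FSA: $190.10
Pre-tax total = $231.04 + $190.10 = $421.14
Taxable wages = $3,543.63 − $421.14 = $3,122.49
Federal withholding: $3,122.49 × 0.1376 = $429.65
Medicare tax: annual cap $161,756.14 already reached (YTD $168,286.59), so $0.00
Total deductions = $231.04 + $190.10 + $429.65 + $0.00 = $850.79
Net pay = $3,543.63 − $850.79 = $2,692.84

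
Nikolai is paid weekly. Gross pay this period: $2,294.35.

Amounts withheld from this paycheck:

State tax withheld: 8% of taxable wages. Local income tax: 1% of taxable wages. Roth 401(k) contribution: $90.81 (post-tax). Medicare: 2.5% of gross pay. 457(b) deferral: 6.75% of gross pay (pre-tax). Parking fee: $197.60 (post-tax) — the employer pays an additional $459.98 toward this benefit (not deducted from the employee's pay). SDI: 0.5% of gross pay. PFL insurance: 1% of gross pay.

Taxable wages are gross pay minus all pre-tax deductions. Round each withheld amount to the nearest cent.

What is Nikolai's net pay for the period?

$1,566.75

457(b) deferral: $2,294.35 × 0.0675 = $154.87
Taxable wages = $2,294.35 − $154.87 = $2,139.48
Local income tax: $2,139.48 × 0.01 = $21.39
State tax withheld: $2,139.48 × 0.08 = $171.16
SDI: $2,294.35 × 0.005 = $11.47
PFL insurance: $2,294.35 × 0.01 = $22.94
Medicare: $2,294.35 × 0.025 = $57.36
Parking fee: $197.60
Roth 401(k) contribution: $90.81
(Employer's $459.98 toward parking fee is not withheld from the employee.)
Total deductions = $154.87 + $21.39 + $171.16 + $11.47 + $22.94 + $57.36 + $197.60 + $90.81 = $727.60
Net pay = $2,294.35 − $727.60 = $1,566.75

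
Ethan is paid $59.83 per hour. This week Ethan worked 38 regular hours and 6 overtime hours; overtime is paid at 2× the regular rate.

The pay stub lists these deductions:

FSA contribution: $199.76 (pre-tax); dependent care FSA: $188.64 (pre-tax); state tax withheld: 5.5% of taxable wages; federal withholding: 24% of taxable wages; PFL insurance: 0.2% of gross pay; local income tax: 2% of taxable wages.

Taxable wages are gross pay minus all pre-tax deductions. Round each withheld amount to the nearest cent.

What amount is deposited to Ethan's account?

$1777.15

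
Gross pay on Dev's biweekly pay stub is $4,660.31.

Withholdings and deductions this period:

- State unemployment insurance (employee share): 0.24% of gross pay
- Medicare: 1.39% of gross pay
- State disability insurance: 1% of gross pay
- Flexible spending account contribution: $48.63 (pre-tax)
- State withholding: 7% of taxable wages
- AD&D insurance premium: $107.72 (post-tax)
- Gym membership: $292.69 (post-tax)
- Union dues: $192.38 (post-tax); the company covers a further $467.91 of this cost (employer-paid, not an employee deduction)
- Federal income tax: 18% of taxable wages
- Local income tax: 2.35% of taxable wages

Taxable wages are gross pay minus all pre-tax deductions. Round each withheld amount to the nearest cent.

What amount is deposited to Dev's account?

Flexible spending account contribution: $48.63
Taxable wages = $4,660.31 − $48.63 = $4,611.68
State withholding: $4,611.68 × 0.07 = $322.82
Local income tax: $4,611.68 × 0.0235 = $108.37
Federal income tax: $4,611.68 × 0.18 = $830.10
State disability insurance: $4,660.31 × 0.01 = $46.60
Medicare: $4,660.31 × 0.0139 = $64.78
State unemployment insurance (employee share): $4,660.31 × 0.0024 = $11.18
AD&D insurance premium: $107.72
Gym membership: $292.69
Union dues: $192.38
(Employer's $467.91 toward union dues is not withheld from the employee.)
Total deductions = $48.63 + $322.82 + $108.37 + $830.10 + $46.60 + $64.78 + $11.18 + $107.72 + $292.69 + $192.38 = $2,025.27
Net pay = $4,660.31 − $2,025.27 = $2,635.04

$2,635.04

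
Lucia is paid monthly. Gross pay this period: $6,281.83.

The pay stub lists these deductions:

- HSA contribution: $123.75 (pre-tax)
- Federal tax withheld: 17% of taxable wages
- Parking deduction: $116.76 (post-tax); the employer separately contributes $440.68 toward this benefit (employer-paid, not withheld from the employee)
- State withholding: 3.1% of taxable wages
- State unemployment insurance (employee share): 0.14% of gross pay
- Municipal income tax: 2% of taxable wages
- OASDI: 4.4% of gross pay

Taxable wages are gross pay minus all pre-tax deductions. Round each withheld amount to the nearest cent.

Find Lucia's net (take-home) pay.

HSA contribution: $123.75
Taxable wages = $6,281.83 − $123.75 = $6,158.08
Federal tax withheld: $6,158.08 × 0.17 = $1,046.87
Municipal income tax: $6,158.08 × 0.02 = $123.16
State withholding: $6,158.08 × 0.031 = $190.90
OASDI: $6,281.83 × 0.044 = $276.40
State unemployment insurance (employee share): $6,281.83 × 0.0014 = $8.79
Parking deduction: $116.76
(Employer's $440.68 toward parking deduction is not withheld from the employee.)
Total deductions = $123.75 + $1,046.87 + $123.16 + $190.90 + $276.40 + $8.79 + $116.76 = $1,886.63
Net pay = $6,281.83 − $1,886.63 = $4,395.20

$4,395.20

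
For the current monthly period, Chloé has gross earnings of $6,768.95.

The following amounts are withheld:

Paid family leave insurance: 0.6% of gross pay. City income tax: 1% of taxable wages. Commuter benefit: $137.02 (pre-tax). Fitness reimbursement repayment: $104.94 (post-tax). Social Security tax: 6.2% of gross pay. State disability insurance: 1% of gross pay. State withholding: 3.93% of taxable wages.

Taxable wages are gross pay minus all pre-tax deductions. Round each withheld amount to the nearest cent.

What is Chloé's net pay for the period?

$5,672.07

Commuter benefit: $137.02
Taxable wages = $6,768.95 − $137.02 = $6,631.93
City income tax: $6,631.93 × 0.01 = $66.32
State withholding: $6,631.93 × 0.0393 = $260.63
Paid family leave insurance: $6,768.95 × 0.006 = $40.61
State disability insurance: $6,768.95 × 0.01 = $67.69
Social Security tax: $6,768.95 × 0.062 = $419.67
Fitness reimbursement repayment: $104.94
Total deductions = $137.02 + $66.32 + $260.63 + $40.61 + $67.69 + $419.67 + $104.94 = $1,096.88
Net pay = $6,768.95 − $1,096.88 = $5,672.07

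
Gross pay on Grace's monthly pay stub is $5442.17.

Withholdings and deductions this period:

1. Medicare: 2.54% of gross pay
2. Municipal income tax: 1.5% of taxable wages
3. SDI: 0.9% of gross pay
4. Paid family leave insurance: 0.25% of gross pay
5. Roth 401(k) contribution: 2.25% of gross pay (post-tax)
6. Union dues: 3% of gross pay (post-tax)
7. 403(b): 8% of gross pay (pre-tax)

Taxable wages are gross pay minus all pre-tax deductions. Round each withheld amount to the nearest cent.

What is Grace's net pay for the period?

$4445.16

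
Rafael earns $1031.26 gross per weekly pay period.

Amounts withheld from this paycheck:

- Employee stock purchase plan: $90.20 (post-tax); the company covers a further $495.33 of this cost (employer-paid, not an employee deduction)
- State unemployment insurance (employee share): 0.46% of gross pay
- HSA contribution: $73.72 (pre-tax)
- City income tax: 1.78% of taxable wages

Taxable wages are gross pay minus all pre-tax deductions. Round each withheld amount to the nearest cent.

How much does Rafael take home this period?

HSA contribution: $73.72
Taxable wages = $1031.26 − $73.72 = $957.54
City income tax: $957.54 × 0.0178 = $17.04
State unemployment insurance (employee share): $1031.26 × 0.0046 = $4.74
Employee stock purchase plan: $90.20
(Employer's $495.33 toward employee stock purchase plan is not withheld from the employee.)
Total deductions = $73.72 + $17.04 + $4.74 + $90.20 = $185.70
Net pay = $1031.26 − $185.70 = $845.56

$845.56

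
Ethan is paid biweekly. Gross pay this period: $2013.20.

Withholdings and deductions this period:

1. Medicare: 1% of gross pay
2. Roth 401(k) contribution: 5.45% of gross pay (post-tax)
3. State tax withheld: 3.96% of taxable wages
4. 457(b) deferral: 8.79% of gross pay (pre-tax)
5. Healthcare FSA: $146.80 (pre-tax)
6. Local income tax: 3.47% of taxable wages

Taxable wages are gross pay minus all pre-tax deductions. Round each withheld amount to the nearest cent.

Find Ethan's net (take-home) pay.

Healthcare FSA: $146.80
457(b) deferral: $2013.20 × 0.0879 = $176.96
Pre-tax total = $146.80 + $176.96 = $323.76
Taxable wages = $2013.20 − $323.76 = $1689.44
State tax withheld: $1689.44 × 0.0396 = $66.90
Local income tax: $1689.44 × 0.0347 = $58.62
Medicare: $2013.20 × 0.01 = $20.13
Roth 401(k) contribution: $2013.20 × 0.0545 = $109.72
Total deductions = $146.80 + $176.96 + $66.90 + $58.62 + $20.13 + $109.72 = $579.13
Net pay = $2013.20 − $579.13 = $1434.07

$1434.07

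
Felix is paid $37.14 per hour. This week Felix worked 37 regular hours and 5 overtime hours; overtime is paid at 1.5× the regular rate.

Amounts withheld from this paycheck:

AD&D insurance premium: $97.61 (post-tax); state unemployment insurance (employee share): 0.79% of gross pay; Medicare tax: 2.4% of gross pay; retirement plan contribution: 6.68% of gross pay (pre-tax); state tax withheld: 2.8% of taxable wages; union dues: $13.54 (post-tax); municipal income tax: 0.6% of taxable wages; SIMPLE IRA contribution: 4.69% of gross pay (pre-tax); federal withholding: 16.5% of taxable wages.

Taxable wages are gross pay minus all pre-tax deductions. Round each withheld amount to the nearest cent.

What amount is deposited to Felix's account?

$1,009.44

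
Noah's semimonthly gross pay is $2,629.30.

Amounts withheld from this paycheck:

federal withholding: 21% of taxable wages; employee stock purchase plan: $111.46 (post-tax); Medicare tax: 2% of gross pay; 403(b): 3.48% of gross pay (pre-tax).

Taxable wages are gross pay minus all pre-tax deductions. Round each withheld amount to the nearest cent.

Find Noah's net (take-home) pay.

403(b): $2,629.30 × 0.0348 = $91.50
Taxable wages = $2,629.30 − $91.50 = $2,537.80
Federal withholding: $2,537.80 × 0.21 = $532.94
Medicare tax: $2,629.30 × 0.02 = $52.59
Employee stock purchase plan: $111.46
Total deductions = $91.50 + $532.94 + $52.59 + $111.46 = $788.49
Net pay = $2,629.30 − $788.49 = $1,840.81

$1,840.81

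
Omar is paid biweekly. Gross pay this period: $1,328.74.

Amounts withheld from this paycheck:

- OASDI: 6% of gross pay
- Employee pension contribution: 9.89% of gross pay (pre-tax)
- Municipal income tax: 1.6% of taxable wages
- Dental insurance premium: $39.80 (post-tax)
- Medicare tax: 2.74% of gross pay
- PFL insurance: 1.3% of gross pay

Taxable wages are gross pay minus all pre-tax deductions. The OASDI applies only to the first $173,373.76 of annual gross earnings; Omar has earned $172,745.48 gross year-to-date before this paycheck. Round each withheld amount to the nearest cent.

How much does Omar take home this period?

Employee pension contribution: $1,328.74 × 0.0989 = $131.41
Taxable wages = $1,328.74 − $131.41 = $1,197.33
Municipal income tax: $1,197.33 × 0.016 = $19.16
PFL insurance: $1,328.74 × 0.013 = $17.27
Medicare tax: $1,328.74 × 0.0274 = $36.41
OASDI: only $173,373.76 − $172,745.48 = $628.28 of this check is subject → $628.28 × 0.06 = $37.70
Dental insurance premium: $39.80
Total deductions = $131.41 + $19.16 + $17.27 + $36.41 + $37.70 + $39.80 = $281.75
Net pay = $1,328.74 − $281.75 = $1,046.99

$1,046.99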